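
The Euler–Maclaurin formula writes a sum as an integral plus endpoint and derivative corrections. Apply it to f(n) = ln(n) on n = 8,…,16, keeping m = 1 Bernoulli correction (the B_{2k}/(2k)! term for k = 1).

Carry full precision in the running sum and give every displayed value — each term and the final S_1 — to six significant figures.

∫_8^16 ln(x) dx evaluates to 19.7259.
Endpoint term: (f(8) + f(16))/2 = (2.07944 + 2.77259)/2 = 2.42602.
Running total after boundary: 22.1519.
Correction k=1: B_{2}/2! · (f^{(1)}(16) − f^{(1)}(8)) = 1/12 · (0.0625000 − 0.125000) = -0.00520833.

S_1 ≈ 22.1467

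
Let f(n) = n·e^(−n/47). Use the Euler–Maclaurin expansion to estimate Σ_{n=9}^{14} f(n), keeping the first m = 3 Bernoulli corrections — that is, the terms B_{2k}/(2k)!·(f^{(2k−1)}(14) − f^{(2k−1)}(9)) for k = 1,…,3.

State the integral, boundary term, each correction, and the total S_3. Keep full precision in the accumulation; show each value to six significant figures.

S_3 ≈ 53.7679

∫_9^14 x·e^(−x/47) dx evaluates to 44.8675.
½[f(9) + f(14)] = ½[7.43156 + 10.3935] = 8.91255.
Integral + boundary = 53.7801.
Order-1 term: 1/12 · (0.521257 − 0.667610) = -0.0121961.
Running total after k=1: 53.7679.
Order-2 term: −1/720 · (0.000908125 − 0.00104983) = 1.96807e-07.
Running total after k=2: 53.7679.
Order-3 term: 1/30240 · (7.15383e-07 − 8.13685e-07) = -3.25073e-12.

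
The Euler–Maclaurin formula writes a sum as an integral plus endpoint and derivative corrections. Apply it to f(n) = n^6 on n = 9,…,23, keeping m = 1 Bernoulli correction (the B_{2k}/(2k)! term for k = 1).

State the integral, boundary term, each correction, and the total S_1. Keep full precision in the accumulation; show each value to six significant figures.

∫_9^23 x^6 dx evaluates to 4.85720e+08.
Endpoint term: (f(9) + f(23))/2 = (531441 + 1.48036e+08)/2 = 7.42837e+07.
Running total after boundary: 5.60004e+08.
Order-1 term: 1/12 · (3.86181e+07 − 354294) = 3.18865e+06.

S_1 ≈ 5.63193e+08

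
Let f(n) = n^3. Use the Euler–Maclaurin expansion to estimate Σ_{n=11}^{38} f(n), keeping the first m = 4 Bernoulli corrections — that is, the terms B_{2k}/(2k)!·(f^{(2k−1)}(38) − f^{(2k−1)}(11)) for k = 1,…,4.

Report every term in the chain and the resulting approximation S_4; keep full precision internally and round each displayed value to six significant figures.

S_4 ≈ 546056

Integral: ∫_11^38 x^3 dx = 517624.
Endpoint term: (f(11) + f(38))/2 = (1331.00 + 54872.0)/2 = 28101.5.
Running total after boundary: 545725.
Order-1 term: 1/12 · (4332.00 − 363.000) = 330.750.
Partial sum through k=1: 546056.
Order-2 term: −1/720 · (6.00000 − 6.00000) = 0.00000.
Partial sum through k=2: 546056.
Order-3 term: 1/30240 · (0.00000 − 0.00000) = 0.00000.
Partial sum through k=3: 546056.
Order-4 term: −1/1209600 · (0.00000 − 0.00000) = 0.00000.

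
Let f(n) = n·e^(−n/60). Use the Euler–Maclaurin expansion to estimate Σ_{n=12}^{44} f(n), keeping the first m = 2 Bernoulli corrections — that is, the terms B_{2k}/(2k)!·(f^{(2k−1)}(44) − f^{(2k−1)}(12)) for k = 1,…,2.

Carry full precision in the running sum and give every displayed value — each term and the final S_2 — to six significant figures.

S_2 ≈ 555.247

∫_12^44 x·e^(−x/60) dx evaluates to 539.812.
Endpoint term: (f(12) + f(44))/2 = (9.82477 + 21.1334)/2 = 15.4791.
Integral + boundary = 555.291.
k=1: B_{2}/(2)! × [f^{(1)}(44) − f^{(1)}(12)] = 1/12 × (0.128081 − 0.654985) = -0.0439086.
Partial sum through k=1: 555.247.
k=2: B_{4}/(4)! × [f^{(3)}(44) − f^{(3)}(12)] = −1/720 × (0.000302414 − 0.000636791) = 4.64411e-07.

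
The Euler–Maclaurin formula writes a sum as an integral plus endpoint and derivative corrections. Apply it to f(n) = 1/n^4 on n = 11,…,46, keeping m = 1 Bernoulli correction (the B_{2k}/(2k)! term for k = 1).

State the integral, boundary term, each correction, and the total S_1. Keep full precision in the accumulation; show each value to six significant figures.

S_1 ≈ 0.000283344

∫_11^46 1/x^4 dx evaluates to 0.000247014.
Endpoint term: (f(11) + f(46))/2 = (6.83013e-05 + 2.23341e-07)/2 = 3.42623e-05.
Running total after boundary: 0.000281276.
Correction k=1: B_{2}/2! · (f^{(1)}(46) − f^{(1)}(11)) = 1/12 · (-1.94210e-08 − (-2.48369e-05)) = 2.06812e-06.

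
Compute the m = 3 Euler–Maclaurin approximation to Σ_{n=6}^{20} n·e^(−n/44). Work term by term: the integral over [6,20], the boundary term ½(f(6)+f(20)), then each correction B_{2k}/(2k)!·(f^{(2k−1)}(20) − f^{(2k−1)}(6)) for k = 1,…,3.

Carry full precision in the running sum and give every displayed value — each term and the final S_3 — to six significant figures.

S_3 ≈ 141.069

Integral: ∫_6^20 x·e^(−x/44) dx = 132.138.
Endpoint term: (f(6) + f(20))/2 = (5.23515 + 12.6947)/2 = 8.96494.
Running total after boundary: 141.103.
k=1: B_{2}/(2)! × [f^{(1)}(20) − f^{(1)}(6)] = 1/12 × (0.346220 − 0.753545) = -0.0339437.
After k=1: 141.069.
k=2: B_{4}/(4)! × [f^{(3)}(20) − f^{(3)}(6)] = −1/720 × (0.000834552 − 0.00129060) = 6.33395e-07.
After k=2: 141.069.
k=3: B_{6}/(6)! × [f^{(5)}(20) − f^{(5)}(6)] = 1/30240 × (7.69768e-07 − 1.13221e-06) = -1.19856e-11.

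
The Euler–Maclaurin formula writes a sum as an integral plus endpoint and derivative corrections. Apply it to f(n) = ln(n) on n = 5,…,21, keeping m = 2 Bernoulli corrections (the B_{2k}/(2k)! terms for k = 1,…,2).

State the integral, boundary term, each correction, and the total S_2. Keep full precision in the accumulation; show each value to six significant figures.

S_2 ≈ 42.2021

∫_5^21 ln(x) dx evaluates to 39.8878.
Endpoint term: (f(5) + f(21))/2 = (1.60944 + 3.04452)/2 = 2.32698.
So far: 42.2148.
k=1: B_{2}/(2)! × [f^{(1)}(21) − f^{(1)}(5)] = 1/12 × (0.0476190 − 0.200000) = -0.0126984.
Running total after k=1: 42.2021.
k=2: B_{4}/(4)! × [f^{(3)}(21) − f^{(3)}(5)] = −1/720 × (0.000215959 − 0.0160000) = 2.19223e-05.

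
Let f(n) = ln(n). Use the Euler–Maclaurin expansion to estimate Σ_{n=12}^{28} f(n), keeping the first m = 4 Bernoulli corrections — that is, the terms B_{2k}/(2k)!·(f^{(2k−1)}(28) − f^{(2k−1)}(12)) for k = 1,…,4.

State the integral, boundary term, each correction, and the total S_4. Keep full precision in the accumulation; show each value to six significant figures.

S_4 ≈ 50.3874

∫_12^28 ln(x) dx evaluates to 47.4828.
½[f(12) + f(28)] = ½[2.48491 + 3.33220] = 2.90856.
Integral + boundary = 50.3914.
Correction k=1: B_{2}/2! · (f^{(1)}(28) − f^{(1)}(12)) = 1/12 · (0.0357143 − 0.0833333) = -0.00396825.
Running total after k=1: 50.3874.
Correction k=2: B_{4}/4! · (f^{(3)}(28) − f^{(3)}(12)) = −1/720 · (9.11079e-05 − 0.00115741) = 1.48097e-06.
Running total after k=2: 50.3874.
Correction k=3: B_{6}/6! · (f^{(5)}(28) − f^{(5)}(12)) = 1/30240 · (1.39451e-06 − 9.64506e-05) = -3.14339e-09.
Running total after k=3: 50.3874.
Correction k=4: B_{8}/8! · (f^{(7)}(28) − f^{(7)}(12)) = −1/1209600 · (5.33613e-08 − 2.00939e-05) = 1.65679e-11.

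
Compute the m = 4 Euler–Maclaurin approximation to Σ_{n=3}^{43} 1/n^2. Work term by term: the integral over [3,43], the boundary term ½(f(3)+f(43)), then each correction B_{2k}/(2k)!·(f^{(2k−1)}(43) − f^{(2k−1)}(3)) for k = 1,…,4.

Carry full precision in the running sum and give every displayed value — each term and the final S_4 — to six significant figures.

S_4 ≈ 0.371946

Integral: ∫_3^43 1/x^2 dx = 0.310078.
Endpoint term: (f(3) + f(43))/2 = (0.111111 + 0.000540833)/2 = 0.0558260.
Integral + boundary = 0.365903.
Correction k=1: B_{2}/2! · (f^{(1)}(43) − f^{(1)}(3)) = 1/12 · (-2.51550e-05 − (-0.0740741)) = 0.00617074.
After k=1: 0.372074.
Correction k=2: B_{4}/4! · (f^{(3)}(43) − f^{(3)}(3)) = −1/720 · (-1.63256e-07 − (-0.0987654)) = -0.000137174.
After k=2: 0.371937.
Correction k=3: B_{6}/6! · (f^{(5)}(43) − f^{(5)}(3)) = 1/30240 · (-2.64883e-09 − (-0.329218)) = 1.08868e-05.
After k=3: 0.371948.
Correction k=4: B_{8}/8! · (f^{(7)}(43) − f^{(7)}(3)) = −1/1209600 · (-8.02240e-11 − (-2.04847)) = -1.69351e-06.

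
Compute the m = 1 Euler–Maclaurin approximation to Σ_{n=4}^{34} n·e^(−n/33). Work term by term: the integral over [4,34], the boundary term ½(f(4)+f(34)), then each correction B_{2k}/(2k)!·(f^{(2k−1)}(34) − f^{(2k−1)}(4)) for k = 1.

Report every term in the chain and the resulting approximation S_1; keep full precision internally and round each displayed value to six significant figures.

Integral: ∫_4^34 x·e^(−x/33) dx = 292.515.
Endpoint term: (f(4) + f(34))/2 = (3.54338 + 12.1346)/2 = 7.83897.
Running total after boundary: 300.354.
Order-1 term: 1/12 · (-0.0108151 − 0.778471) = -0.0657738.

S_1 ≈ 300.288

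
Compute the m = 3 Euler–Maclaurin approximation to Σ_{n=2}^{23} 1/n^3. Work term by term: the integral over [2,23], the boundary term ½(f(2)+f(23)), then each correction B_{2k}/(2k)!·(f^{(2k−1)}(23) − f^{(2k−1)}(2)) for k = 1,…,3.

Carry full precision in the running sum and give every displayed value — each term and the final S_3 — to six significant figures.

S_3 ≈ 0.201243

Integral: ∫_2^23 1/x^3 dx = 0.124055.
Boundary: ½(f(2) + f(23)) = ½(0.125000 + 8.21895e-05) = 0.0625411.
Integral + boundary = 0.186596.
k=1: B_{2}/(2)! × [f^{(1)}(23) − f^{(1)}(2)] = 1/12 × (-1.07204e-05 − (-0.187500)) = 0.0156241.
After k=1: 0.202220.
k=2: B_{4}/(4)! × [f^{(3)}(23) − f^{(3)}(2)] = −1/720 × (-4.05307e-07 − (-0.937500)) = -0.00130208.
After k=2: 0.200918.
k=3: B_{6}/(6)! × [f^{(5)}(23) − f^{(5)}(2)] = 1/30240 × (-3.21794e-08 − (-9.84375)) = 0.000325521.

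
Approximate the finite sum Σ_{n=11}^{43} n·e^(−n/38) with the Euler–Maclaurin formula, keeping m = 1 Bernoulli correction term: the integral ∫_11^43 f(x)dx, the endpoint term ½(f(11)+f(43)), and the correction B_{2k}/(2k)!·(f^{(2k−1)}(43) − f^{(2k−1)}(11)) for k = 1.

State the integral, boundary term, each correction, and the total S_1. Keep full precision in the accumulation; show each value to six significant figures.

S_1 ≈ 412.277

∫_11^43 x·e^(−x/38) dx evaluates to 401.273.
½[f(11) + f(43)] = ½[8.23523 + 13.8685] = 11.0519.
Integral + boundary = 412.324.
Correction k=1: B_{2}/2! · (f^{(1)}(43) − f^{(1)}(11)) = 1/12 · (-0.0424373 − 0.531941) = -0.0478648.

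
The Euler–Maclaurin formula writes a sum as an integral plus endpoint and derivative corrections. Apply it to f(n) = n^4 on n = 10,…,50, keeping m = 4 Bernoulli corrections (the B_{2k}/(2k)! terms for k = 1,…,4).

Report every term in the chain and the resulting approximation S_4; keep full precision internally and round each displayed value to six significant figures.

S_4 ≈ 6.56513e+07

The integral term ∫_10^50 x^4 dx = 6.24800e+07.
½[f(10) + f(50)] = ½[10000.0 + 6.25000e+06] = 3.13000e+06.
Running total after boundary: 6.56100e+07.
Order-1 term: 1/12 · (500000 − 4000.00) = 41333.3.
After k=1: 6.56513e+07.
Order-2 term: −1/720 · (1200.00 − 240.000) = -1.33333.
After k=2: 6.56513e+07.
Order-3 term: 1/30240 · (0.00000 − 0.00000) = 0.00000.
After k=3: 6.56513e+07.
Order-4 term: −1/1209600 · (0.00000 − 0.00000) = 0.00000.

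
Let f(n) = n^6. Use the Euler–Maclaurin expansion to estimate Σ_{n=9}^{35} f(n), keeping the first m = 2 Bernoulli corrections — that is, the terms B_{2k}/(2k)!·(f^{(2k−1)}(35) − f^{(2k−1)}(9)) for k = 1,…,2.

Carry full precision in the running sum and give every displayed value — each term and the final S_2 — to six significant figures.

S_2 ≈ 1.01363e+10

∫_9^35 x^6 dx evaluates to 9.19064e+09.
½[f(9) + f(35)] = ½[531441 + 1.83827e+09] = 9.19399e+08.
So far: 1.01100e+10.
k=1: B_{2}/(2)! × [f^{(1)}(35) − f^{(1)}(9)] = 1/12 × (3.15131e+08 − 354294) = 2.62314e+07.
Partial sum through k=1: 1.01363e+10.
k=2: B_{4}/(4)! × [f^{(3)}(35) − f^{(3)}(9)] = −1/720 × (5.14500e+06 − 87480.0) = -7024.33.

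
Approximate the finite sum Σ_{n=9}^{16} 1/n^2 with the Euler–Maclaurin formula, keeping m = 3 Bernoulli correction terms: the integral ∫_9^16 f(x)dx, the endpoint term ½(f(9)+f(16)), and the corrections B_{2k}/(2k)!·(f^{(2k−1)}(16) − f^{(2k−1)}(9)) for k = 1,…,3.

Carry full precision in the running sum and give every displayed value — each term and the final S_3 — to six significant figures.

The integral term ∫_9^16 1/x^2 dx = 0.0486111.
Boundary: ½(f(9) + f(16)) = ½(0.0123457 + 0.00390625) = 0.00812596.
Running total after boundary: 0.0567371.
Order-1 term: 1/12 · (-0.000488281 − (-0.00274348)) = 0.000187934.
After k=1: 0.0569250.
Order-2 term: −1/720 · (-2.28882e-05 − (-0.000406442)) = -5.32714e-07.
After k=2: 0.0569245.
Order-3 term: 1/30240 · (-2.68221e-06 − (-0.000150534)) = 4.88928e-09.

S_3 ≈ 0.0569245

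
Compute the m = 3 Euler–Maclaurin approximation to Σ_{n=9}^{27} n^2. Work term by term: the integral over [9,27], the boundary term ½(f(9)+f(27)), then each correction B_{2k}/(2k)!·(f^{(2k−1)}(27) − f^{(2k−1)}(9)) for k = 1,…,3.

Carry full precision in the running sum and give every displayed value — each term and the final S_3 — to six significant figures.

Integral: ∫_9^27 x^2 dx = 6318.00.
½[f(9) + f(27)] = ½[81.0000 + 729.000] = 405.000.
Running total after boundary: 6723.00.
Correction k=1: B_{2}/2! · (f^{(1)}(27) − f^{(1)}(9)) = 1/12 · (54.0000 − 18.0000) = 3.00000.
After k=1: 6726.00.
Correction k=2: B_{4}/4! · (f^{(3)}(27) − f^{(3)}(9)) = −1/720 · (0.00000 − 0.00000) = 0.00000.
After k=2: 6726.00.
Correction k=3: B_{6}/6! · (f^{(5)}(27) − f^{(5)}(9)) = 1/30240 · (0.00000 − 0.00000) = 0.00000.

S_3 ≈ 6726.00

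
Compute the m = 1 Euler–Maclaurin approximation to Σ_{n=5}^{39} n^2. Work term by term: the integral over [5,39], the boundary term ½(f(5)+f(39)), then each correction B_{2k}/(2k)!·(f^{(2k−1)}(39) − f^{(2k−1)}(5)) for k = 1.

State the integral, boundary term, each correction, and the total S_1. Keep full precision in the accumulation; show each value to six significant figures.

S_1 ≈ 20510.0

∫_5^39 x^2 dx evaluates to 19731.3.
½[f(5) + f(39)] = ½[25.0000 + 1521.00] = 773.000.
So far: 20504.3.
k=1: B_{2}/(2)! × [f^{(1)}(39) − f^{(1)}(5)] = 1/12 × (78.0000 − 10.0000) = 5.66667.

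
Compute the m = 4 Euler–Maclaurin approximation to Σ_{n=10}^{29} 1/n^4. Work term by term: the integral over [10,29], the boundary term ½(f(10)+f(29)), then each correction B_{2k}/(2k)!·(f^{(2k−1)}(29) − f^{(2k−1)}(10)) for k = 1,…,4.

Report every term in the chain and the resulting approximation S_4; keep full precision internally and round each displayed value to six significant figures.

S_4 ≈ 0.000373674

Integral: ∫_10^29 1/x^4 dx = 0.000319666.
½[f(10) + f(29)] = ½[0.000100000 + 1.41387e-06] = 5.07069e-05.
Running total after boundary: 0.000370373.
Order-1 term: 1/12 · (-1.95016e-07 − (-4.00000e-05)) = 3.31708e-06.
Running total after k=1: 0.000373690.
Order-2 term: −1/720 · (-6.95657e-09 − (-1.20000e-05)) = -1.66570e-08.
Running total after k=2: 0.000373673.
Order-3 term: 1/30240 · (-4.63220e-10 − (-6.72000e-06)) = 2.22207e-10.
Running total after k=3: 0.000373674.
Order-4 term: −1/1209600 · (-4.95717e-11 − (-6.04800e-06)) = -4.99996e-12.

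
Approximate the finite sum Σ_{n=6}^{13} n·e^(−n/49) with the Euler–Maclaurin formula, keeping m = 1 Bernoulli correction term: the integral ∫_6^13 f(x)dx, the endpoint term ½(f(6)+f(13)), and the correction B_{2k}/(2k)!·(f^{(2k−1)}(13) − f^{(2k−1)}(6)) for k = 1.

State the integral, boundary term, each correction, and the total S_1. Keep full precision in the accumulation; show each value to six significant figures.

∫_6^13 x·e^(−x/49) dx evaluates to 54.3458.
Boundary: ½(f(6) + f(13)) = ½(5.30851 + 9.97062) = 7.63957.
Integral + boundary = 61.9853.
k=1: B_{2}/(2)! × [f^{(1)}(13) − f^{(1)}(6)] = 1/12 × (0.563489 − 0.776414) = -0.0177438.

S_1 ≈ 61.9676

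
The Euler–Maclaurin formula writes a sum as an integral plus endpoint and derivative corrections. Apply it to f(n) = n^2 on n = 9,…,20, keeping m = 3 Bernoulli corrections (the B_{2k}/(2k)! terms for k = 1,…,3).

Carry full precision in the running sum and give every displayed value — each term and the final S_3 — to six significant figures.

Integral: ∫_9^20 x^2 dx = 2423.67.
½[f(9) + f(20)] = ½[81.0000 + 400.000] = 240.500.
Integral + boundary = 2664.17.
Correction k=1: B_{2}/2! · (f^{(1)}(20) − f^{(1)}(9)) = 1/12 · (40.0000 − 18.0000) = 1.83333.
After k=1: 2666.00.
Correction k=2: B_{4}/4! · (f^{(3)}(20) − f^{(3)}(9)) = −1/720 · (0.00000 − 0.00000) = 0.00000.
After k=2: 2666.00.
Correction k=3: B_{6}/6! · (f^{(5)}(20) − f^{(5)}(9)) = 1/30240 · (0.00000 − 0.00000) = 0.00000.

S_3 ≈ 2666.00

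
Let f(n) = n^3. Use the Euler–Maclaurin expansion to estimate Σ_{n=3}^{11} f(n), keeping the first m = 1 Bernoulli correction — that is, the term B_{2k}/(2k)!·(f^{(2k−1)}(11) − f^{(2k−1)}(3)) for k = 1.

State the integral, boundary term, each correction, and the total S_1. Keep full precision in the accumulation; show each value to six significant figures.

Integral: ∫_3^11 x^3 dx = 3640.00.
Boundary: ½(f(3) + f(11)) = ½(27.0000 + 1331.00) = 679.000.
So far: 4319.00.
Order-1 term: 1/12 · (363.000 − 27.0000) = 28.0000.

S_1 ≈ 4347.00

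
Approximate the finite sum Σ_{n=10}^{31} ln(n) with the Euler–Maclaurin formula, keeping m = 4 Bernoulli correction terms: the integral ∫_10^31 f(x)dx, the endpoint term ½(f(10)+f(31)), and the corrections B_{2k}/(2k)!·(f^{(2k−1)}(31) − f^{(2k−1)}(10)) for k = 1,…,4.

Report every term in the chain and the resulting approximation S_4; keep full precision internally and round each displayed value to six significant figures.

S_4 ≈ 65.2904

Integral: ∫_10^31 ln(x) dx = 62.4278.
Endpoint term: (f(10) + f(31))/2 = (2.30259 + 3.43399)/2 = 2.86829.
Running total after boundary: 65.2960.
Order-1 term: 1/12 · (0.0322581 − 0.100000) = -0.00564516.
Partial sum through k=1: 65.2904.
Order-2 term: −1/720 · (6.71344e-05 − 0.00200000) = 2.68454e-06.
Partial sum through k=2: 65.2904.
Order-3 term: 1/30240 · (8.38306e-07 − 0.000240000) = -7.90879e-09.
Partial sum through k=3: 65.2904.
Order-4 term: −1/1209600 · (2.61698e-08 − 7.20000e-05) = 5.95022e-11.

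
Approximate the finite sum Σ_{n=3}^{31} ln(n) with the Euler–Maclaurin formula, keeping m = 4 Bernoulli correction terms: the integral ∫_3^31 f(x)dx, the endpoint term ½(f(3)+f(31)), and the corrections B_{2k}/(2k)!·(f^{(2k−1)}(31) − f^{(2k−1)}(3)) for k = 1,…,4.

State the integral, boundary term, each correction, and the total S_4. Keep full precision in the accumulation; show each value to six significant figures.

S_4 ≈ 77.3991

Integral: ∫_3^31 ln(x) dx = 75.1578.
½[f(3) + f(31)] = ½[1.09861 + 3.43399] = 2.26630.
Integral + boundary = 77.4241.
Correction k=1: B_{2}/2! · (f^{(1)}(31) − f^{(1)}(3)) = 1/12 · (0.0322581 − 0.333333) = -0.0250896.
Running total after k=1: 77.3990.
Correction k=2: B_{4}/4! · (f^{(3)}(31) − f^{(3)}(3)) = −1/720 · (6.71344e-05 − 0.0740741) = 0.000102787.
Running total after k=2: 77.3991.
Correction k=3: B_{6}/6! · (f^{(5)}(31) − f^{(5)}(3)) = 1/30240 · (8.38306e-07 − 0.0987654) = -3.26602e-06.
Running total after k=3: 77.3991.
Correction k=4: B_{8}/8! · (f^{(7)}(31) − f^{(7)}(3)) = −1/1209600 · (2.61698e-08 − 0.329218) = 2.72171e-07.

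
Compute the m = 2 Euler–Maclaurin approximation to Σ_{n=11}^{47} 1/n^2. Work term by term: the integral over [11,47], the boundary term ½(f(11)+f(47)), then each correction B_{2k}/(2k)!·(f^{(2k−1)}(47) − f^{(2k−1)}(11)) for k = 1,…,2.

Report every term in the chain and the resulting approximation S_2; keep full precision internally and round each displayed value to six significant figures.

∫_11^47 1/x^2 dx evaluates to 0.0696325.
Endpoint term: (f(11) + f(47))/2 = (0.00826446 + 0.000452694)/2 = 0.00435858.
So far: 0.0739911.
Correction k=1: B_{2}/2! · (f^{(1)}(47) − f^{(1)}(11)) = 1/12 · (-1.92636e-05 − (-0.00150263)) = 0.000123614.
After k=1: 0.0741147.
Correction k=2: B_{4}/4! · (f^{(3)}(47) − f^{(3)}(11)) = −1/720 · (-1.04646e-07 − (-0.000149021)) = -2.06828e-07.

S_2 ≈ 0.0741145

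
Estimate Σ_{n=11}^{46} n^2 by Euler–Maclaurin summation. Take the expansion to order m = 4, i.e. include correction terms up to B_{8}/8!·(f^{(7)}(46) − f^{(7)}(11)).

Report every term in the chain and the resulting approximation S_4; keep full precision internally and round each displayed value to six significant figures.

Integral: ∫_11^46 x^2 dx = 32001.7.
Boundary: ½(f(11) + f(46)) = ½(121.000 + 2116.00) = 1118.50.
Integral + boundary = 33120.2.
Correction k=1: B_{2}/2! · (f^{(1)}(46) − f^{(1)}(11)) = 1/12 · (92.0000 − 22.0000) = 5.83333.
After k=1: 33126.0.
Correction k=2: B_{4}/4! · (f^{(3)}(46) − f^{(3)}(11)) = −1/720 · (0.00000 − 0.00000) = 0.00000.
After k=2: 33126.0.
Correction k=3: B_{6}/6! · (f^{(5)}(46) − f^{(5)}(11)) = 1/30240 · (0.00000 − 0.00000) = 0.00000.
After k=3: 33126.0.
Correction k=4: B_{8}/8! · (f^{(7)}(46) − f^{(7)}(11)) = −1/1209600 · (0.00000 − 0.00000) = 0.00000.

S_4 ≈ 33126.0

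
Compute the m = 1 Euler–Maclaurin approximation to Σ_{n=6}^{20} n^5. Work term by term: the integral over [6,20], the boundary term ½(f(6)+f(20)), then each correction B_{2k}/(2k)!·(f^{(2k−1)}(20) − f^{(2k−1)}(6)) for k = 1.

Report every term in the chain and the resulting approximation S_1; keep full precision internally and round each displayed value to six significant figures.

The integral term ∫_6^20 x^5 dx = 1.06589e+07.
½[f(6) + f(20)] = ½[7776.00 + 3.20000e+06] = 1.60389e+06.
Running total after boundary: 1.22628e+07.
Order-1 term: 1/12 · (800000 − 6480.00) = 66126.7.

S_1 ≈ 1.23289e+07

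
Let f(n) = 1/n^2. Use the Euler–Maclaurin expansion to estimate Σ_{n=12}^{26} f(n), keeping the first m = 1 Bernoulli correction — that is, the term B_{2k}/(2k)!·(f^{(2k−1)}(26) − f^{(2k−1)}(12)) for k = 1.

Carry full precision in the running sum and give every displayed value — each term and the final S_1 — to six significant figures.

S_1 ≈ 0.0491706

Integral: ∫_12^26 1/x^2 dx = 0.0448718.
½[f(12) + f(26)] = ½[0.00694444 + 0.00147929] = 0.00421187.
So far: 0.0490837.
Order-1 term: 1/12 · (-0.000113792 − (-0.00115741)) = 8.69680e-05.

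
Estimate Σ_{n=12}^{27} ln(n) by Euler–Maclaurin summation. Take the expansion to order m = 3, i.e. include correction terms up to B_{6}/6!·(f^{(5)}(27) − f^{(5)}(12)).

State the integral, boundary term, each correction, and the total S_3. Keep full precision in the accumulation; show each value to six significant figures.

∫_12^27 ln(x) dx evaluates to 44.1687.
½[f(12) + f(27)] = ½[2.48491 + 3.29584] = 2.89037.
Integral + boundary = 47.0591.
k=1: B_{2}/(2)! × [f^{(1)}(27) − f^{(1)}(12)] = 1/12 × (0.0370370 − 0.0833333) = -0.00385802.
After k=1: 47.0552.
k=2: B_{4}/(4)! × [f^{(3)}(27) − f^{(3)}(12)] = −1/720 × (0.000101611 − 0.00115741) = 1.46638e-06.
After k=2: 47.0552.
k=3: B_{6}/(6)! × [f^{(5)}(27) − f^{(5)}(12)] = 1/30240 × (1.67260e-06 − 9.64506e-05) = -3.13419e-09.

S_3 ≈ 47.0552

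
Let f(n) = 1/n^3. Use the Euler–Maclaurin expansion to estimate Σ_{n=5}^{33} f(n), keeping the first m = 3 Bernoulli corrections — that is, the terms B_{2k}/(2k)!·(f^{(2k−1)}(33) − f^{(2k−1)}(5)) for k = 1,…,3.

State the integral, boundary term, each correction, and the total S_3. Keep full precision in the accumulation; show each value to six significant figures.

S_3 ≈ 0.0239494

Integral: ∫_5^33 1/x^3 dx = 0.0195409.
Endpoint term: (f(5) + f(33))/2 = (0.00800000 + 2.78265e-05)/2 = 0.00401391.
So far: 0.0235548.
Correction k=1: B_{2}/2! · (f^{(1)}(33) − f^{(1)}(5)) = 1/12 · (-2.52968e-06 − (-0.00480000)) = 0.000399789.
After k=1: 0.0239546.
Correction k=2: B_{4}/4! · (f^{(3)}(33) − f^{(3)}(5)) = −1/720 · (-4.64588e-08 − (-0.00384000)) = -5.33327e-06.
After k=2: 0.0239492.
Correction k=3: B_{6}/6! · (f^{(5)}(33) − f^{(5)}(5)) = 1/30240 · (-1.79180e-09 − (-0.00645120)) = 2.13333e-07.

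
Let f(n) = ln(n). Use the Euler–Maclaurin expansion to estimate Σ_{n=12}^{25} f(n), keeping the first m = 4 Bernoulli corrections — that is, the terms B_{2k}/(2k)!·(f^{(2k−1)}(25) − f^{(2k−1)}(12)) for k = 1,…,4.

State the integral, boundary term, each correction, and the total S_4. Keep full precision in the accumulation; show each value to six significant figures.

S_4 ≈ 40.5013

Integral: ∫_12^25 ln(x) dx = 37.6530.
½[f(12) + f(25)] = ½[2.48491 + 3.21888] = 2.85189.
So far: 40.5049.
Correction k=1: B_{2}/2! · (f^{(1)}(25) − f^{(1)}(12)) = 1/12 · (0.0400000 − 0.0833333) = -0.00361111.
Partial sum through k=1: 40.5013.
Correction k=2: B_{4}/4! · (f^{(3)}(25) − f^{(3)}(12)) = −1/720 · (0.000128000 − 0.00115741) = 1.42973e-06.
Partial sum through k=2: 40.5013.
Correction k=3: B_{6}/6! · (f^{(5)}(25) − f^{(5)}(12)) = 1/30240 · (2.45760e-06 − 9.64506e-05) = -3.10823e-09.
Partial sum through k=3: 40.5013.
Correction k=4: B_{8}/8! · (f^{(7)}(25) − f^{(7)}(12)) = −1/1209600 · (1.17965e-07 − 2.00939e-05) = 1.65145e-11.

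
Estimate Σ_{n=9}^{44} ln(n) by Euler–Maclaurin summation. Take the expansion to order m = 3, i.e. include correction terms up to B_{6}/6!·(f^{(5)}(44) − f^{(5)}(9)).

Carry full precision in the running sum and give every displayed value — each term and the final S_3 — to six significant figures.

S_3 ≈ 114.713

The integral term ∫_9^44 ln(x) dx = 111.729.
½[f(9) + f(44)] = ½[2.19722 + 3.78419] = 2.99071.
Integral + boundary = 114.720.
Correction k=1: B_{2}/2! · (f^{(1)}(44) − f^{(1)}(9)) = 1/12 · (0.0227273 − 0.111111) = -0.00736532.
Running total after k=1: 114.713.
Correction k=2: B_{4}/4! · (f^{(3)}(44) − f^{(3)}(9)) = −1/720 · (2.34786e-05 − 0.00274348) = 3.77779e-06.
Running total after k=2: 114.713.
Correction k=3: B_{6}/6! · (f^{(5)}(44) − f^{(5)}(9)) = 1/30240 · (1.45528e-07 − 0.000406442) = -1.34357e-08.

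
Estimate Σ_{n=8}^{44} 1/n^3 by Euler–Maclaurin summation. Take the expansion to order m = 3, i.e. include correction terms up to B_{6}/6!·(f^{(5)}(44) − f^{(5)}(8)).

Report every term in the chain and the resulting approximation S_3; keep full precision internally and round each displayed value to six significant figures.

S_3 ≈ 0.00859732

The integral term ∫_8^44 1/x^3 dx = 0.00755424.
Boundary: ½(f(8) + f(44)) = ½(0.00195312 + 1.17393e-05) = 0.000982432.
Integral + boundary = 0.00853667.
Correction k=1: B_{2}/2! · (f^{(1)}(44) − f^{(1)}(8)) = 1/12 · (-8.00406e-07 − (-0.000732422)) = 6.09685e-05.
After k=1: 0.00859764.
Correction k=2: B_{4}/4! · (f^{(3)}(44) − f^{(3)}(8)) = −1/720 · (-8.26866e-09 − (-0.000228882)) = -3.17880e-07.
After k=2: 0.00859732.
Correction k=3: B_{6}/6! · (f^{(5)}(44) − f^{(5)}(8)) = 1/30240 · (-1.79382e-10 − (-0.000150204)) = 4.96705e-09.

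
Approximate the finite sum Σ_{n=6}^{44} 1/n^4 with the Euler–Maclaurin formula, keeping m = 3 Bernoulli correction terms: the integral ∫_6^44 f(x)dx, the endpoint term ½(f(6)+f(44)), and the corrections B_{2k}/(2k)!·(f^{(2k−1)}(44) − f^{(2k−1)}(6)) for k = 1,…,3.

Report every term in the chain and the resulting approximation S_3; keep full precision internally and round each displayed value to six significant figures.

S_3 ≈ 0.00196752

∫_6^44 1/x^4 dx evaluates to 0.00153930.
Boundary: ½(f(6) + f(44)) = ½(0.000771605 + 2.66802e-07) = 0.000385936.
Integral + boundary = 0.00192523.
Order-1 term: 1/12 · (-2.42547e-08 − (-0.000514403)) = 4.28649e-05.
After k=1: 0.00196810.
Order-2 term: −1/720 · (-3.75848e-10 − (-0.000428669)) = -5.95374e-07.
After k=2: 0.00196750.
Order-3 term: 1/30240 · (-1.08716e-11 − (-0.000666819)) = 2.20509e-08.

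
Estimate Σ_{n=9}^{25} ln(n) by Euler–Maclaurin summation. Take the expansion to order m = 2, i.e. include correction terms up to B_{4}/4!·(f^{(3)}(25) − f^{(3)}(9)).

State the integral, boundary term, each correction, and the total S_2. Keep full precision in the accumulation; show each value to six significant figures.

S_2 ≈ 47.3990

Integral: ∫_9^25 ln(x) dx = 44.6969.
Endpoint term: (f(9) + f(25))/2 = (2.19722 + 3.21888)/2 = 2.70805.
Running total after boundary: 47.4049.
k=1: B_{2}/(2)! × [f^{(1)}(25) − f^{(1)}(9)] = 1/12 × (0.0400000 − 0.111111) = -0.00592593.
Partial sum through k=1: 47.3990.
k=2: B_{4}/(4)! × [f^{(3)}(25) − f^{(3)}(9)] = −1/720 × (0.000128000 − 0.00274348) = 3.63262e-06.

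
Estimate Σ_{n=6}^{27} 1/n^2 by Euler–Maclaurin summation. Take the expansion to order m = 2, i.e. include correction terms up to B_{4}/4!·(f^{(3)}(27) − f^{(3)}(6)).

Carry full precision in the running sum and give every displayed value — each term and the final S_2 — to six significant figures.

S_2 ≈ 0.144963

Integral: ∫_6^27 1/x^2 dx = 0.129630.
½[f(6) + f(27)] = ½[0.0277778 + 0.00137174] = 0.0145748.
Integral + boundary = 0.144204.
Order-1 term: 1/12 · (-0.000101611 − (-0.00925926)) = 0.000763137.
After k=1: 0.144968.
Order-2 term: −1/720 · (-1.67260e-06 − (-0.00308642)) = -4.28437e-06.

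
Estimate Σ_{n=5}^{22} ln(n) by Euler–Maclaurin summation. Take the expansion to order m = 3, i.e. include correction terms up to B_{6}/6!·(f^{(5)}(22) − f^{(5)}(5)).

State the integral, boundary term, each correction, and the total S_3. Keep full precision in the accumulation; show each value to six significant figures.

Integral: ∫_5^22 ln(x) dx = 42.9557.
Boundary: ½(f(5) + f(22)) = ½(1.60944 + 3.09104) = 2.35024.
Integral + boundary = 45.3060.
Correction k=1: B_{2}/2! · (f^{(1)}(22) − f^{(1)}(5)) = 1/12 · (0.0454545 − 0.200000) = -0.0128788.
After k=1: 45.2931.
Correction k=2: B_{4}/4! · (f^{(3)}(22) − f^{(3)}(5)) = −1/720 · (0.000187829 − 0.0160000) = 2.19613e-05.
After k=2: 45.2931.
Correction k=3: B_{6}/6! · (f^{(5)}(22) − f^{(5)}(5)) = 1/30240 · (4.65691e-06 − 0.00768000) = -2.53814e-07.

S_3 ≈ 45.2931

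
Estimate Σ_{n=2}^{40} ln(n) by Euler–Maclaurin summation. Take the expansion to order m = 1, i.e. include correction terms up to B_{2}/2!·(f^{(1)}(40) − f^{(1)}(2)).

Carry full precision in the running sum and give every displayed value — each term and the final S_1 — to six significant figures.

Integral: ∫_2^40 ln(x) dx = 108.169.
Boundary: ½(f(2) + f(40)) = ½(0.693147 + 3.68888) = 2.19101.
So far: 110.360.
Order-1 term: 1/12 · (0.0250000 − 0.500000) = -0.0395833.

S_1 ≈ 110.320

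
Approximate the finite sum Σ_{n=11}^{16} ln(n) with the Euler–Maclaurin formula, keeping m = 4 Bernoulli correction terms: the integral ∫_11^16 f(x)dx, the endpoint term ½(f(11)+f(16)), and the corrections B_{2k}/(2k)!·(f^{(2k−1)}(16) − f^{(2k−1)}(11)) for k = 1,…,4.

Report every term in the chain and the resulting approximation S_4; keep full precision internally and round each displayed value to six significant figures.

∫_11^16 ln(x) dx evaluates to 12.9846.
Endpoint term: (f(11) + f(16))/2 = (2.39790 + 2.77259)/2 = 2.58524.
Running total after boundary: 15.5698.
Order-1 term: 1/12 · (0.0625000 − 0.0909091) = -0.00236742.
Running total after k=1: 15.5674.
Order-2 term: −1/720 · (0.000488281 − 0.00150263) = 1.40882e-06.
Running total after k=2: 15.5674.
Order-3 term: 1/30240 · (2.28882e-05 − 0.000149021) = -4.17106e-09.
Running total after k=3: 15.5674.
Order-4 term: −1/1209600 · (2.68221e-06 − 3.69474e-05) = 2.83277e-11.

S_4 ≈ 15.5674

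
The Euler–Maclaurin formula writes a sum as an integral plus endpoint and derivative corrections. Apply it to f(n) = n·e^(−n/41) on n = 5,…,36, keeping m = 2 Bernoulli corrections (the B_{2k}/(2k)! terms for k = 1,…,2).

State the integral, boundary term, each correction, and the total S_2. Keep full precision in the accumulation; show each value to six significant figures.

S_2 ≈ 367.077

The integral term ∫_5^36 x·e^(−x/41) dx = 357.444.
Boundary: ½(f(5) + f(36)) = ½(4.42596 + 14.9613) = 9.69365.
Running total after boundary: 367.138.
Order-1 term: 1/12 · (0.0506821 − 0.777241) = -0.0605466.
After k=1: 367.077.
Order-2 term: −1/720 · (0.000524609 − 0.00151554) = 1.37629e-06.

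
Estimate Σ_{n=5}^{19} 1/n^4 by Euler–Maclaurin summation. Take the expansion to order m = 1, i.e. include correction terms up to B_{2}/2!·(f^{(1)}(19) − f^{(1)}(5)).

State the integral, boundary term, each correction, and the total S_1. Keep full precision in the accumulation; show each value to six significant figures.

The integral term ∫_5^19 1/x^4 dx = 0.00261807.
½[f(5) + f(19)] = ½[0.00160000 + 7.67336e-06] = 0.000803837.
Running total after boundary: 0.00342191.
Order-1 term: 1/12 · (-1.61544e-06 − (-0.00128000)) = 0.000106532.

S_1 ≈ 0.00352844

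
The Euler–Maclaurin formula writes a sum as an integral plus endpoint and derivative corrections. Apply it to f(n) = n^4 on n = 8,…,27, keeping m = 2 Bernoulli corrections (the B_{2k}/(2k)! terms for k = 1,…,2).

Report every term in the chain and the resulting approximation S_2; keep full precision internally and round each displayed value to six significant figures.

Integral: ∫_8^27 x^4 dx = 2.86323e+06.
Boundary: ½(f(8) + f(27)) = ½(4096.00 + 531441) = 267768.
Running total after boundary: 3.13100e+06.
k=1: B_{2}/(2)! × [f^{(1)}(27) − f^{(1)}(8)] = 1/12 × (78732.0 − 2048.00) = 6390.33.
Partial sum through k=1: 3.13739e+06.
k=2: B_{4}/(4)! × [f^{(3)}(27) − f^{(3)}(8)] = −1/720 × (648.000 − 192.000) = -0.633333.

S_2 ≈ 3.13739e+06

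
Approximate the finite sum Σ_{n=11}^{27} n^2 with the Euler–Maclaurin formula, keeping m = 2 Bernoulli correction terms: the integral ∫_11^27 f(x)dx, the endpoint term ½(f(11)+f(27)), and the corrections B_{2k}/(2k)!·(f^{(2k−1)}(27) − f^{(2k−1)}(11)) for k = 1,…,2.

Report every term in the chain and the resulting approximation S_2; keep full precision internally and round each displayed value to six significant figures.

The integral term ∫_11^27 x^2 dx = 6117.33.
Boundary: ½(f(11) + f(27)) = ½(121.000 + 729.000) = 425.000.
Running total after boundary: 6542.33.
Correction k=1: B_{2}/2! · (f^{(1)}(27) − f^{(1)}(11)) = 1/12 · (54.0000 − 22.0000) = 2.66667.
After k=1: 6545.00.
Correction k=2: B_{4}/4! · (f^{(3)}(27) − f^{(3)}(11)) = −1/720 · (0.00000 − 0.00000) = 0.00000.

S_2 ≈ 6545.00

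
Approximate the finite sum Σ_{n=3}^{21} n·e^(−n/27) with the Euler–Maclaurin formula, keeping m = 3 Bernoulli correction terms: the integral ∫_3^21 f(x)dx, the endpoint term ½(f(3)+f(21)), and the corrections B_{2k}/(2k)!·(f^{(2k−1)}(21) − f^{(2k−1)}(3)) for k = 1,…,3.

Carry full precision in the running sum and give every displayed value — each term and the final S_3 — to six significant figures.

S_3 ≈ 135.512

∫_3^21 x·e^(−x/27) dx evaluates to 129.404.
Endpoint term: (f(3) + f(21))/2 = (2.68452 + 9.64794)/2 = 6.16623.
Integral + boundary = 135.570.
Correction k=1: B_{2}/2! · (f^{(1)}(21) − f^{(1)}(3)) = 1/12 · (0.102095 − 0.795413) = -0.0577765.
Partial sum through k=1: 135.512.
Correction k=2: B_{4}/4! · (f^{(3)}(21) − f^{(3)}(3)) = −1/720 · (0.00140048 − 0.00354608) = 2.98001e-06.
Partial sum through k=2: 135.512.
Correction k=3: B_{6}/6! · (f^{(5)}(21) − f^{(5)}(3)) = 1/30240 · (3.65007e-06 − 8.23190e-06) = -1.51516e-10.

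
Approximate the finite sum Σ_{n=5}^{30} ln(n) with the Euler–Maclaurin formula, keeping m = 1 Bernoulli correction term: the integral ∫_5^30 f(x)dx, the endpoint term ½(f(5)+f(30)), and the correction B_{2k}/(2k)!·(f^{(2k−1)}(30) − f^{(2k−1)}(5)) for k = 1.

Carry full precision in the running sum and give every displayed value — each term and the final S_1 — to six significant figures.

S_1 ≈ 71.4802

Integral: ∫_5^30 ln(x) dx = 68.9887.
Endpoint term: (f(5) + f(30))/2 = (1.60944 + 3.40120)/2 = 2.50532.
Running total after boundary: 71.4940.
Correction k=1: B_{2}/2! · (f^{(1)}(30) − f^{(1)}(5)) = 1/12 · (0.0333333 − 0.200000) = -0.0138889.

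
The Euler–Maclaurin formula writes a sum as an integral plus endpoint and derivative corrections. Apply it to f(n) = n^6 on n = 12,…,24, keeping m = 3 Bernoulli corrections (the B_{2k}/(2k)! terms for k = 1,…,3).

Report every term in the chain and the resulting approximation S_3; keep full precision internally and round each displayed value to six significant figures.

∫_12^24 x^6 dx evaluates to 6.50091e+08.
Boundary: ½(f(12) + f(24)) = ½(2.98598e+06 + 1.91103e+08) = 9.70445e+07.
Integral + boundary = 7.47136e+08.
Correction k=1: B_{2}/2! · (f^{(1)}(24) − f^{(1)}(12)) = 1/12 · (4.77757e+07 − 1.49299e+06) = 3.85690e+06.
After k=1: 7.50993e+08.
Correction k=2: B_{4}/4! · (f^{(3)}(24) − f^{(3)}(12)) = −1/720 · (1.65888e+06 − 207360) = -2016.00.
After k=2: 7.50991e+08.
Correction k=3: B_{6}/6! · (f^{(5)}(24) − f^{(5)}(12)) = 1/30240 · (17280.0 − 8640.00) = 0.285714.

S_3 ≈ 7.50991e+08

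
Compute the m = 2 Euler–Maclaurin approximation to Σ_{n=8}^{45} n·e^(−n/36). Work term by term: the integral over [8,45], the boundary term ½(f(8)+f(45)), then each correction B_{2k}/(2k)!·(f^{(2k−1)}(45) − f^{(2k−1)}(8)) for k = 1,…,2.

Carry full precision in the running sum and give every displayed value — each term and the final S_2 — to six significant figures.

∫_8^45 x·e^(−x/36) dx evaluates to 432.920.
½[f(8) + f(45)] = ½[6.40590 + 12.8927] = 9.64931.
Running total after boundary: 442.569.
k=1: B_{2}/(2)! × [f^{(1)}(45) − f^{(1)}(8)] = 1/12 × (-0.0716262 − 0.622796) = -0.0578685.
After k=1: 442.511.
k=2: B_{4}/(4)! × [f^{(3)}(45) − f^{(3)}(8)] = −1/720 × (0.000386870 − 0.00171626) = 1.84637e-06.

S_2 ≈ 442.511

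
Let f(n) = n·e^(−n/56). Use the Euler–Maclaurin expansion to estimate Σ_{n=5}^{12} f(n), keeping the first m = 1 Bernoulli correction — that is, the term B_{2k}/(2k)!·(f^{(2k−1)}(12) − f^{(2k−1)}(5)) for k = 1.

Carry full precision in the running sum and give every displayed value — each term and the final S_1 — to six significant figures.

S_1 ≈ 57.8279

∫_5^12 x·e^(−x/56) dx evaluates to 50.7153.
Endpoint term: (f(5) + f(12))/2 = (4.57292 + 9.68541)/2 = 7.12917.
Integral + boundary = 57.8445.
k=1: B_{2}/(2)! × [f^{(1)}(12) − f^{(1)}(5)] = 1/12 × (0.634164 − 0.832925) = -0.0165634.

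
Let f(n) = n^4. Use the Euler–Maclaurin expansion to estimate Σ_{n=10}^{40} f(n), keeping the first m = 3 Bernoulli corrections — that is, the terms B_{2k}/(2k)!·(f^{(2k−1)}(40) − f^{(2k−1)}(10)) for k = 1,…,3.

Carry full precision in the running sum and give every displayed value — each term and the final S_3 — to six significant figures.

Integral: ∫_10^40 x^4 dx = 2.04600e+07.
Boundary: ½(f(10) + f(40)) = ½(10000.0 + 2.56000e+06) = 1.28500e+06.
So far: 2.17450e+07.
Correction k=1: B_{2}/2! · (f^{(1)}(40) − f^{(1)}(10)) = 1/12 · (256000 − 4000.00) = 21000.0.
After k=1: 2.17660e+07.
Correction k=2: B_{4}/4! · (f^{(3)}(40) − f^{(3)}(10)) = −1/720 · (960.000 − 240.000) = -1.00000.
After k=2: 2.17660e+07.
Correction k=3: B_{6}/6! · (f^{(5)}(40) − f^{(5)}(10)) = 1/30240 · (0.00000 − 0.00000) = 0.00000.

S_3 ≈ 2.17660e+07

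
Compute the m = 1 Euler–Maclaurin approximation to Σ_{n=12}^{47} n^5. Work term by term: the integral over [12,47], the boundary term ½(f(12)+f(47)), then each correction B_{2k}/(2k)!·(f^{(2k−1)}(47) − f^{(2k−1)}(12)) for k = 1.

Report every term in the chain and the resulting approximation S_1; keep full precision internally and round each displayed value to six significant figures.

The integral term ∫_12^47 x^5 dx = 1.79604e+09.
Boundary: ½(f(12) + f(47)) = ½(248832 + 2.29345e+08) = 1.14797e+08.
Integral + boundary = 1.91084e+09.
k=1: B_{2}/(2)! × [f^{(1)}(47) − f^{(1)}(12)] = 1/12 × (2.43984e+07 − 103680) = 2.02456e+06.

S_1 ≈ 1.91286e+09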